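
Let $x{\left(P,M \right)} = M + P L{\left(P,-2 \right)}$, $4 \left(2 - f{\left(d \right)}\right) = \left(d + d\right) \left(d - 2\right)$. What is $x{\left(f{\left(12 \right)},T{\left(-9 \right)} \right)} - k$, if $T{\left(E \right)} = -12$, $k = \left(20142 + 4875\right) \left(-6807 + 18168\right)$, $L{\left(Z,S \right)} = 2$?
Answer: $-284218265$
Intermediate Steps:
$k = 284218137$ ($k = 25017 \cdot 11361 = 284218137$)
$f{\left(d \right)} = 2 - \frac{d \left(-2 + d\right)}{2}$ ($f{\left(d \right)} = 2 - \frac{\left(d + d\right) \left(d - 2\right)}{4} = 2 - \frac{2 d \left(-2 + d\right)}{4} = 2 - \frac{d \left(-2 + d\right)}{2}$)
$x{\left(P,M \right)} = M + 2 P$ ($x{\left(P,M \right)} = M + P 2 = M + 2 P$)
$x{\left(f{\left(12 \right)},T{\left(-9 \right)} \right)} - k = \left(-12 + 2 \left(2 + 12 - \frac{12^{2}}{2}\right)\right) - 284218137 = \left(-12 + 2 \left(2 + 12 - 72\right)\right) - 284218137 = \left(-12 + 2 \left(-58\right)\right) - 284218137 = \left(-12 - 116\right) - 284218137 = -128 - 284218137 = -284218265$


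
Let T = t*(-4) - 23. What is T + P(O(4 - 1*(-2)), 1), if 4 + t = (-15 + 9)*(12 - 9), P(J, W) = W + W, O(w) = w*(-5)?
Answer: 67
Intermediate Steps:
O(w) = -5*w
P(J, W) = 2*W
t = -22 (t = -4 + (-15 + 9)*(12 - 9) = -4 - 6*3 = -4 - 18 = -22)
T = 65 (T = -22*(-4) - 23 = 88 - 23 = 65)
T + P(O(4 - 1*(-2)), 1) = 65 + 2*1 = 65 + 2 = 67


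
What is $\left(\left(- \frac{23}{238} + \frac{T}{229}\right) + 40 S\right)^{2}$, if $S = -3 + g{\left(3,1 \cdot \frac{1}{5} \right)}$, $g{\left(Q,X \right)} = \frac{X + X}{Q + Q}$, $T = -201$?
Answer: $\frac{374191071072361}{26734212036} \approx 13997.0$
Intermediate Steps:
$g{\left(Q,X \right)} = \frac{X}{Q}$ ($g{\left(Q,X \right)} = \frac{2 X}{2 Q} = 2 X \frac{1}{2 Q} = \frac{X}{Q}$)
$S = - \frac{44}{15}$ ($S = -3 + \frac{1 \cdot \frac{1}{5}}{3} = -3 + 1 \cdot \frac{1}{5} \cdot \frac{1}{3} = -3 + \frac{1}{5} \cdot \frac{1}{3} = -3 + \frac{1}{15} = - \frac{44}{15} \approx -2.9333$)
$\left(\left(- \frac{23}{238} + \frac{T}{229}\right) + 40 S\right)^{2} = \left(\left(- \frac{23}{238} - \frac{201}{229}\right) + 40 \left(- \frac{44}{15}\right)\right)^{2} = \left(\left(\left(-23\right) \frac{1}{238} - \frac{201}{229}\right) - \frac{352}{3}\right)^{2} = \left(\left(- \frac{23}{238} - \frac{201}{229}\right) - \frac{352}{3}\right)^{2} = \left(- \frac{53105}{54502} - \frac{352}{3}\right)^{2} = \left(- \frac{19344019}{163506}\right)^{2} = \frac{374191071072361}{26734212036}$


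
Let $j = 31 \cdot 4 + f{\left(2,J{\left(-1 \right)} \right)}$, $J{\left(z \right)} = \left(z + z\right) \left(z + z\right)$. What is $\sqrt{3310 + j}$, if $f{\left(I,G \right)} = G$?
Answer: $3 \sqrt{382} \approx 58.634$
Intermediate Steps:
$J{\left(z \right)} = 4 z^{2}$ ($J{\left(z \right)} = 2 z 2 z = 4 z^{2}$)
$j = 128$ ($j = 31 \cdot 4 + 4 \left(-1\right)^{2} = 124 + 4 \cdot 1 = 124 + 4 = 128$)
$\sqrt{3310 + j} = \sqrt{3310 + 128} = \sqrt{3438} = 3 \sqrt{382}$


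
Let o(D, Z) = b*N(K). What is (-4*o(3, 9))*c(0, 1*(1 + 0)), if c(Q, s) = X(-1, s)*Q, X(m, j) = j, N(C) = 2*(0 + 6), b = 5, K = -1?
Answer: 0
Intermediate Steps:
N(C) = 12 (N(C) = 2*6 = 12)
o(D, Z) = 60 (o(D, Z) = 5*12 = 60)
c(Q, s) = Q*s (c(Q, s) = s*Q = Q*s)
(-4*o(3, 9))*c(0, 1*(1 + 0)) = (-4*60)*(0*(1*(1 + 0))) = -0*1*1 = -0 = -240*0 = 0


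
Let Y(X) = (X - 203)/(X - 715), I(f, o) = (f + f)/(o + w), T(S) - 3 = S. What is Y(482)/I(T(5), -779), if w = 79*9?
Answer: 4743/932 ≈ 5.0891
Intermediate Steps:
T(S) = 3 + S
w = 711
I(f, o) = 2*f/(711 + o) (I(f, o) = (f + f)/(o + 711) = (2*f)/(711 + o) = 2*f/(711 + o))
Y(X) = (-203 + X)/(-715 + X)
Y(482)/I(T(5), -779) = ((-203 + 482)/(-715 + 482))/((2*(3 + 5)/(711 - 779))) = (279/(-233))/((2*8/(-68))) = (-1/233*279)/((2*8*(-1/68))) = -279/(233*(-4/17)) = -279/233*(-17/4) = 4743/932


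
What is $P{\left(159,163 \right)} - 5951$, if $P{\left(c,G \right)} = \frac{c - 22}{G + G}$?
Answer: $- \frac{1939889}{326} \approx -5950.6$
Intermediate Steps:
$P{\left(c,G \right)} = \frac{-22 + c}{2 G}$
$P{\left(159,163 \right)} - 5951 = \frac{-22 + 159}{2 \cdot 163} - 5951 = \frac{1}{2} \cdot \frac{1}{163} \cdot 137 - 5951 = \frac{137}{326} - 5951 = - \frac{1939889}{326}$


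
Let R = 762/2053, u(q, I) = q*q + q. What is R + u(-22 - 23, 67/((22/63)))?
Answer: 4065702/2053 ≈ 1980.4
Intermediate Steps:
u(q, I) = q + q² (u(q, I) = q² + q = q + q²)
R = 762/2053 (R = 762*(1/2053) = 762/2053 ≈ 0.37116)
R + u(-22 - 23, 67/((22/63))) = 762/2053 + (-22 - 23)*(1 + (-22 - 23)) = 762/2053 - 45*(1 - 45) = 762/2053 - 45*(-44) = 762/2053 + 1980 = 4065702/2053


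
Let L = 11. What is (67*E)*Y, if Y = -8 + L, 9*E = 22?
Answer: 1474/3 ≈ 491.33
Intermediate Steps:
E = 22/9 (E = (⅑)*22 = 22/9 ≈ 2.4444)
Y = 3 (Y = -8 + 11 = 3)
(67*E)*Y = (67*(22/9))*3 = (1474/9)*3 = 1474/3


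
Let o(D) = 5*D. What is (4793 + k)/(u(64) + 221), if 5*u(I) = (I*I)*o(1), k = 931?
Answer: 1908/1439 ≈ 1.3259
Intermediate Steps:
u(I) = I² (u(I) = ((I*I)*(5*1))/5 = (I²*5)/5 = (5*I²)/5 = I²)
(4793 + k)/(u(64) + 221) = (4793 + 931)/(64² + 221) = 5724/(4096 + 221) = 5724/4317 = 5724*(1/4317) = 1908/1439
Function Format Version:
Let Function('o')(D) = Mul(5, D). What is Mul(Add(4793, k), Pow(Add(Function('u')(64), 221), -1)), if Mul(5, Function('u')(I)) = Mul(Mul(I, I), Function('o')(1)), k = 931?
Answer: Rational(1908, 1439) ≈ 1.3259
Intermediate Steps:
Function('u')(I) = Pow(I, 2) (Function('u')(I) = Mul(Rational(1, 5), Mul(Mul(I, I), Mul(5, 1))) = Mul(Rational(1, 5), Mul(Pow(I, 2), 5)) = Mul(Rational(1, 5), Mul(5, Pow(I, 2))) = Pow(I, 2))
Mul(Add(4793, k), Pow(Add(Function('u')(64), 221), -1)) = Mul(Add(4793, 931), Pow(Add(Pow(64, 2), 221), -1)) = Mul(5724, Pow(Add(4096, 221), -1)) = Mul(5724, Pow(4317, -1)) = Mul(5724, Rational(1, 4317)) = Rational(1908, 1439)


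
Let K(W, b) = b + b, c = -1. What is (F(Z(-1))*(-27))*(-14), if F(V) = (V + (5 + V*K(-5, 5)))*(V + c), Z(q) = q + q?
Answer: 19278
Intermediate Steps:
Z(q) = 2*q
K(W, b) = 2*b
F(V) = (-1 + V)*(5 + 11*V) (F(V) = (V + (5 + V*(2*5)))*(V - 1) = (V + (5 + V*10))*(-1 + V) = (V + (5 + 10*V))*(-1 + V) = (5 + 11*V)*(-1 + V) = (-1 + V)*(5 + 11*V))
(F(Z(-1))*(-27))*(-14) = ((-5 - 12*(-1) + 11*(2*(-1))**2)*(-27))*(-14) = ((-5 - 6*(-2) + 11*(-2)**2)*(-27))*(-14) = ((-5 + 12 + 11*4)*(-27))*(-14) = ((-5 + 12 + 44)*(-27))*(-14) = (51*(-27))*(-14) = -1377*(-14) = 19278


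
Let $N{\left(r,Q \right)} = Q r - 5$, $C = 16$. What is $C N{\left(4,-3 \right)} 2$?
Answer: $-544$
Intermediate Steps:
$N{\left(r,Q \right)} = -5 + Q r$
$C N{\left(4,-3 \right)} 2 = 16 \left(-5 - 12\right) 2 = 16 \left(-17\right) 2 = \left(-272\right) 2 = -544$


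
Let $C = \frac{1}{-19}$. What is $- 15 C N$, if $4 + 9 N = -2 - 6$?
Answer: $- \frac{20}{19} \approx -1.0526$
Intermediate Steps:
$N = - \frac{4}{3}$ ($N = - \frac{4}{9} + \frac{-2 - 6}{9} = - \frac{4}{9} + \frac{1}{9} \left(-8\right) = - \frac{4}{9} - \frac{8}{9} = - \frac{4}{3} \approx -1.3333$)
$C = - \frac{1}{19} \approx -0.052632$
$- 15 C N = \left(-15\right) \left(- \frac{1}{19}\right) \left(- \frac{4}{3}\right) = \frac{15}{19} \left(- \frac{4}{3}\right) = - \frac{20}{19}$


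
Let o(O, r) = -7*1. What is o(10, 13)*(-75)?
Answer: 525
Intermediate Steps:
o(O, r) = -7
o(10, 13)*(-75) = -7*(-75) = 525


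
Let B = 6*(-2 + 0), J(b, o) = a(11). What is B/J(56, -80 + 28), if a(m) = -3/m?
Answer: 44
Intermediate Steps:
J(b, o) = -3/11
B = -12 (B = 6*(-2) = -12)
B/J(56, -80 + 28) = -12/(-3/11) = -11/3*(-12) = 44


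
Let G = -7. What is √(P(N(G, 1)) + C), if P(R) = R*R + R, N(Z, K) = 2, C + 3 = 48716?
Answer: √48719 ≈ 220.72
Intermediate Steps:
C = 48713 (C = -3 + 48716 = 48713)
P(R) = R + R² (P(R) = R² + R = R + R²)
√(P(N(G, 1)) + C) = √(2*(1 + 2) + 48713) = √(2*3 + 48713) = √(6 + 48713) = √48719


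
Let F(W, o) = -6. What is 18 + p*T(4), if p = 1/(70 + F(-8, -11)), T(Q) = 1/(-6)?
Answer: 6911/384 ≈ 17.997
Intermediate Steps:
T(Q) = -⅙
p = 1/64 (p = 1/(70 - 6) = 1/64 ≈ 0.015625)
18 + p*T(4) = 18 + (1/64)*(-⅙) = 18 - 1/384 = 6911/384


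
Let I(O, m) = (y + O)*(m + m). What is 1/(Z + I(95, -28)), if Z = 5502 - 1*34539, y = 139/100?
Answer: -25/860871 ≈ -2.9040e-5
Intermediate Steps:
y = 139/100 (y = 139*(1/100) = 139/100 ≈ 1.3900)
I(O, m) = 2*m*(139/100 + O) (I(O, m) = (139/100 + O)*(m + m) = (139/100 + O)*(2*m) = 2*m*(139/100 + O))
Z = -29037 (Z = 5502 - 34539 = -29037)
1/(Z + I(95, -28)) = 1/(-29037 + (1/50)*(-28)*(139 + 100*95)) = 1/(-29037 + (1/50)*(-28)*(139 + 9500)) = 1/(-29037 + (1/50)*(-28)*9639) = 1/(-29037 - 134946/25) = 1/(-860871/25) = -25/860871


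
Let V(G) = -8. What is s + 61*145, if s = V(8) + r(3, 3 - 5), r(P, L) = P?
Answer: 8840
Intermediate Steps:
s = -5 (s = -8 + 3 = -5)
s + 61*145 = -5 + 61*145 = -5 + 8845 = 8840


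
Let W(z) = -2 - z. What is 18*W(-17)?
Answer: 270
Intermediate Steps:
18*W(-17) = 18*(-2 - 1*(-17)) = 18*(-2 + 17) = 18*15 = 270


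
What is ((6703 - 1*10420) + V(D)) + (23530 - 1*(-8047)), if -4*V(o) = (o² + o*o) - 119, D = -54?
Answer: 105727/4 ≈ 26432.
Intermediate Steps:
V(o) = 119/4 - o²/2 (V(o) = -((o² + o*o) - 119)/4 = -((o² + o²) - 119)/4 = -(2*o² - 119)/4 = -(-119 + 2*o²)/4 = 119/4 - o²/2)
((6703 - 1*10420) + V(D)) + (23530 - 1*(-8047)) = ((6703 - 1*10420) + (119/4 - ½*(-54)²)) + (23530 - 1*(-8047)) = ((6703 - 10420) + (119/4 - ½*2916)) + (23530 + 8047) = (-3717 + (119/4 - 1458)) + 31577 = (-3717 - 5713/4) + 31577 = -20581/4 + 31577 = 105727/4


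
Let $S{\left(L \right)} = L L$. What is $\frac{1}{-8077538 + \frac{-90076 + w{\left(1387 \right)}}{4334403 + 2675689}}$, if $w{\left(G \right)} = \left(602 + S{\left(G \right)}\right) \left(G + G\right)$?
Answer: $- \frac{3505046}{28309473199209} \approx -1.2381 \cdot 10^{-7}$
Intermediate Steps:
$S{\left(L \right)} = L^{2}$
$w{\left(G \right)} = 2 G \left(602 + G^{2}\right)$ ($w{\left(G \right)} = \left(602 + G^{2}\right) \left(G + G\right) = \left(602 + G^{2}\right) 2 G = 2 G \left(602 + G^{2}\right)$)
$\frac{1}{-8077538 + \frac{-90076 + w{\left(1387 \right)}}{4334403 + 2675689}} = \frac{1}{-8077538 + \frac{-90076 + 2 \cdot 1387 \left(602 + 1387^{2}\right)}{4334403 + 2675689}} = \frac{1}{-8077538 + \frac{-90076 + 2 \cdot 1387 \left(602 + 1923769\right)}{7010092}} = \frac{1}{-8077538 + \left(-90076 + 2 \cdot 1387 \cdot 1924371\right) \frac{1}{7010092}} = \frac{1}{-8077538 + \left(-90076 + 5338205154\right) \frac{1}{7010092}} = \frac{1}{-8077538 + 5338115078 \cdot \frac{1}{7010092}} = \frac{1}{-8077538 + \frac{2669057539}{3505046}} = \frac{1}{- \frac{28309473199209}{3505046}} = - \frac{3505046}{28309473199209}$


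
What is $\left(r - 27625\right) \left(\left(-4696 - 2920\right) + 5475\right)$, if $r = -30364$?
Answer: $124154449$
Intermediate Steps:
$\left(r - 27625\right) \left(\left(-4696 - 2920\right) + 5475\right) = \left(-30364 - 27625\right) \left(\left(-4696 - 2920\right) + 5475\right) = - 57989 \left(-7616 + 5475\right) = \left(-57989\right) \left(-2141\right) = 124154449$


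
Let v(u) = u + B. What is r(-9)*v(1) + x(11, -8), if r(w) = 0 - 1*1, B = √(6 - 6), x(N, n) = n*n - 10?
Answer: 53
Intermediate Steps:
x(N, n) = -10 + n² (x(N, n) = n² - 10 = -10 + n²)
B = 0 (B = √0 = 0)
r(w) = -1 (r(w) = 0 - 1 = -1)
v(u) = u (v(u) = u + 0 = u)
r(-9)*v(1) + x(11, -8) = -1*1 + (-10 + (-8)²) = -1 + (-10 + 64) = -1 + 54 = 53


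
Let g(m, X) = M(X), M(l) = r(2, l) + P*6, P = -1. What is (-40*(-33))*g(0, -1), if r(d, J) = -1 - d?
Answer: -11880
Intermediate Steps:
M(l) = -9 (M(l) = (-1 - 1*2) - 1*6 = (-1 - 2) - 6 = -3 - 6 = -9)
g(m, X) = -9
(-40*(-33))*g(0, -1) = -40*(-33)*(-9) = 1320*(-9) = -11880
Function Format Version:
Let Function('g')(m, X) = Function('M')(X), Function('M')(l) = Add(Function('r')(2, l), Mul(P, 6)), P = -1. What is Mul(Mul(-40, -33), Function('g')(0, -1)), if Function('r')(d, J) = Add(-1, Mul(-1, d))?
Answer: -11880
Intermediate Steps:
Function('M')(l) = -9 (Function('M')(l) = Add(Add(-1, Mul(-1, 2)), Mul(-1, 6)) = Add(Add(-1, -2), -6) = Add(-3, -6) = -9)
Function('g')(m, X) = -9
Mul(Mul(-40, -33), Function('g')(0, -1)) = Mul(Mul(-40, -33), -9) = Mul(1320, -9) = -11880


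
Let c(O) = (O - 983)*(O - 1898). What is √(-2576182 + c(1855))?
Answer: I*√2613678 ≈ 1616.7*I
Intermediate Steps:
c(O) = (-1898 + O)*(-983 + O) (c(O) = (-983 + O)*(-1898 + O) = (-1898 + O)*(-983 + O))
√(-2576182 + c(1855)) = √(-2576182 + (1865734 + 1855² - 2881*1855)) = √(-2576182 + (1865734 + 3441025 - 5344255)) = √(-2576182 - 37496) = √(-2613678) = I*√2613678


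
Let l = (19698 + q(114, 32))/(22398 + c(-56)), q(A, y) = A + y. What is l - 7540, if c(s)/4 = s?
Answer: -83586058/11087 ≈ -7539.1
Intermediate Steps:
c(s) = 4*s
l = 9922/11087 (l = (19698 + (114 + 32))/(22398 + 4*(-56)) = (19698 + 146)/(22398 - 224) = 19844/22174 = 19844*(1/22174) = 9922/11087 ≈ 0.89492)
l - 7540 = 9922/11087 - 7540 = -83586058/11087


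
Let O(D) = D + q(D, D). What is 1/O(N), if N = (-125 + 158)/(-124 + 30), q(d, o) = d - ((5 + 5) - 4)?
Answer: -47/315 ≈ -0.14921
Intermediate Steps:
q(d, o) = -6 + d (q(d, o) = d - (10 - 4) = d - 1*6 = d - 6 = -6 + d)
N = -33/94 (N = 33/(-94) = 33*(-1/94) = -33/94 ≈ -0.35106)
O(D) = -6 + 2*D (O(D) = D + (-6 + D) = -6 + 2*D)
1/O(N) = 1/(-6 + 2*(-33/94)) = 1/(-6 - 33/47) = 1/(-315/47) = -47/315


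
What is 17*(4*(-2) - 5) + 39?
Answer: -182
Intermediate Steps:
17*(4*(-2) - 5) + 39 = 17*(-8 - 5) + 39 = 17*(-13) + 39 = -221 + 39 = -182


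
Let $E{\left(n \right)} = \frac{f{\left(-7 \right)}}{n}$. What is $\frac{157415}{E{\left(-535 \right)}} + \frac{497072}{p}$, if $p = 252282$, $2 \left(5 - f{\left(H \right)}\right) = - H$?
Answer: $- \frac{7082146251814}{126141} \approx -5.6145 \cdot 10^{7}$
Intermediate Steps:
$f{\left(H \right)} = 5 + \frac{H}{2}$ ($f{\left(H \right)} = 5 - \frac{\left(-1\right) H}{2} = 5 + \frac{H}{2}$)
$E{\left(n \right)} = \frac{3}{2 n}$ ($E{\left(n \right)} = \frac{5 + \frac{1}{2} \left(-7\right)}{n} = \frac{5 - \frac{7}{2}}{n} = \frac{3}{2 n}$)
$\frac{157415}{E{\left(-535 \right)}} + \frac{497072}{p} = \frac{157415}{\frac{3}{2} \frac{1}{-535}} + \frac{497072}{252282} = \frac{157415}{\frac{3}{2} \left(- \frac{1}{535}\right)} + 497072 \cdot \frac{1}{252282} = \frac{157415}{- \frac{3}{1070}} + \frac{248536}{126141} = 157415 \left(- \frac{1070}{3}\right) + \frac{248536}{126141} = - \frac{168434050}{3} + \frac{248536}{126141} = - \frac{7082146251814}{126141}$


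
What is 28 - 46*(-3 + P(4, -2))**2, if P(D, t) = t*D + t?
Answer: -7746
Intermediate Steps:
P(D, t) = t + D*t (P(D, t) = D*t + t = t + D*t)
28 - 46*(-3 + P(4, -2))**2 = 28 - 46*(-3 - 2*(1 + 4))**2 = 28 - 46*(-3 - 2*5)**2 = 28 - 46*(-3 - 10)**2 = 28 - 46*(-13)**2 = 28 - 46*169 = 28 - 7774 = -7746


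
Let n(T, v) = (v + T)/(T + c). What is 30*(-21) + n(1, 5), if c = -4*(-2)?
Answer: -1888/3 ≈ -629.33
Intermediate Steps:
c = 8
n(T, v) = (T + v)/(8 + T) (n(T, v) = (v + T)/(T + 8) = (T + v)/(8 + T))
30*(-21) + n(1, 5) = 30*(-21) + (1 + 5)/(8 + 1) = -630 + 6/9 = -630 + (⅑)*6 = -630 + ⅔ = -1888/3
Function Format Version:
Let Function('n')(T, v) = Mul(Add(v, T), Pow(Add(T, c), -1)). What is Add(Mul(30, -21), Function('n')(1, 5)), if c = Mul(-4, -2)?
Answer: Rational(-1888, 3) ≈ -629.33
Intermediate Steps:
c = 8
Function('n')(T, v) = Mul(Pow(Add(8, T), -1), Add(T, v)) (Function('n')(T, v) = Mul(Add(v, T), Pow(Add(T, 8), -1)) = Mul(Add(T, v), Pow(Add(8, T), -1)) = Mul(Pow(Add(8, T), -1), Add(T, v)))
Add(Mul(30, -21), Function('n')(1, 5)) = Add(Mul(30, -21), Mul(Pow(Add(8, 1), -1), Add(1, 5))) = Add(-630, Mul(Pow(9, -1), 6)) = Add(-630, Mul(Rational(1, 9), 6)) = Add(-630, Rational(2, 3)) = Rational(-1888, 3)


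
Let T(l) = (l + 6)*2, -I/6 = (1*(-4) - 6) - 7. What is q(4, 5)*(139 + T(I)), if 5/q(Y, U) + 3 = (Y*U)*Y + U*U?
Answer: 1775/102 ≈ 17.402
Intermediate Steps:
I = 102 (I = -6*((1*(-4) - 6) - 7) = -6*((-4 - 6) - 7) = -6*(-10 - 7) = -6*(-17) = 102)
q(Y, U) = 5/(-3 + U**2 + U*Y**2) (q(Y, U) = 5/(-3 + ((Y*U)*Y + U*U)) = 5/(-3 + ((U*Y)*Y + U**2)) = 5/(-3 + (U*Y**2 + U**2)) = 5/(-3 + (U**2 + U*Y**2)) = 5/(-3 + U**2 + U*Y**2))
T(l) = 12 + 2*l (T(l) = (6 + l)*2 = 12 + 2*l)
q(4, 5)*(139 + T(I)) = (5/(-3 + 5**2 + 5*4**2))*(139 + (12 + 2*102)) = (5/(-3 + 25 + 5*16))*(139 + (12 + 204)) = (5/(-3 + 25 + 80))*(139 + 216) = (5/102)*355 = 1775/102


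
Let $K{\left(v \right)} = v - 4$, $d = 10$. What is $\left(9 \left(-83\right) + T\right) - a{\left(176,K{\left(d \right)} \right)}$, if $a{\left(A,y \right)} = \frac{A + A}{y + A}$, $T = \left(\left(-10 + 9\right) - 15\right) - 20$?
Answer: $- \frac{71429}{91} \approx -784.93$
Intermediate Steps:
$K{\left(v \right)} = -4 + v$
$T = -36$ ($T = \left(-1 - 15\right) - 20 = -16 - 20 = -36$)
$a{\left(A,y \right)} = \frac{2 A}{A + y}$
$\left(9 \left(-83\right) + T\right) - a{\left(176,K{\left(d \right)} \right)} = \left(9 \left(-83\right) - 36\right) - 2 \cdot 176 \frac{1}{176 + \left(-4 + 10\right)} = \left(-747 - 36\right) - 2 \cdot 176 \frac{1}{176 + 6} = -783 - 2 \cdot 176 \cdot \frac{1}{182} = -783 - \frac{176}{91} = - \frac{71429}{91}$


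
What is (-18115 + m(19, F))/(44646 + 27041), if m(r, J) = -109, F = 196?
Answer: -18224/71687 ≈ -0.25422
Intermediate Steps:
(-18115 + m(19, F))/(44646 + 27041) = (-18115 - 109)/(44646 + 27041) = -18224/71687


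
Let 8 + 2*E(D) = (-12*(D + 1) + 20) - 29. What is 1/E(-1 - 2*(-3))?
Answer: -2/89 ≈ -0.022472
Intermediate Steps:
E(D) = -29/2 - 6*D (E(D) = -4 + ((-12*(D + 1) + 20) - 29)/2 = -4 + ((-12*(1 + D) + 20) - 29)/2 = -4 + (((-12 - 12*D) + 20) - 29)/2 = -4 + ((8 - 12*D) - 29)/2 = -4 + (-21 - 12*D)/2 = -4 + (-21/2 - 6*D) = -29/2 - 6*D)
1/E(-1 - 2*(-3)) = 1/(-29/2 - 6*(-1 - 2*(-3))) = 1/(-29/2 - 6*(-1 + 6)) = 1/(-29/2 - 6*5) = 1/(-29/2 - 30) = 1/(-89/2) = -2/89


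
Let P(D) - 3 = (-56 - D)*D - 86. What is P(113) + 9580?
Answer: -9600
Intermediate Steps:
P(D) = -83 + D*(-56 - D) (P(D) = 3 + ((-56 - D)*D - 86) = 3 + (D*(-56 - D) - 86) = 3 + (-86 + D*(-56 - D)) = -83 + D*(-56 - D))
P(113) + 9580 = (-83 - 1*113**2 - 56*113) + 9580 = (-83 - 1*12769 - 6328) + 9580 = (-83 - 12769 - 6328) + 9580 = -19180 + 9580 = -9600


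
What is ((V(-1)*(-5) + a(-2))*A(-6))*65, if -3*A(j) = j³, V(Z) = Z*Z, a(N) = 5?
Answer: 0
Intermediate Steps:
V(Z) = Z²
A(j) = -j³/3
((V(-1)*(-5) + a(-2))*A(-6))*65 = (((-1)²*(-5) + 5)*(-⅓*(-6)³))*65 = ((1*(-5) + 5)*(-⅓*(-216)))*65 = ((-5 + 5)*72)*65 = (0*72)*65 = 0*65 = 0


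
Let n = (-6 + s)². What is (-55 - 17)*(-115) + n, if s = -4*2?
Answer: 8476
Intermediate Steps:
s = -8
n = 196 (n = (-6 - 8)² = (-14)² = 196)
(-55 - 17)*(-115) + n = (-55 - 17)*(-115) + 196 = -72*(-115) + 196 = 8280 + 196 = 8476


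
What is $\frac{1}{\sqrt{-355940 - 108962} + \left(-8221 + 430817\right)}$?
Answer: $\frac{211298}{89293922059} - \frac{i \sqrt{464902}}{178587844118} \approx 2.3663 \cdot 10^{-6} - 3.8179 \cdot 10^{-9} i$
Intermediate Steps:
$\frac{1}{\sqrt{-355940 - 108962} + \left(-8221 + 430817\right)} = \frac{1}{\sqrt{-464902} + 422596} = \frac{1}{i \sqrt{464902} + 422596} = \frac{1}{422596 + i \sqrt{464902}}$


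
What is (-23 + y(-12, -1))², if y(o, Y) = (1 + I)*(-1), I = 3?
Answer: 729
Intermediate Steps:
y(o, Y) = -4 (y(o, Y) = (1 + 3)*(-1) = 4*(-1) = -4)
(-23 + y(-12, -1))² = (-23 - 4)² = (-27)² = 729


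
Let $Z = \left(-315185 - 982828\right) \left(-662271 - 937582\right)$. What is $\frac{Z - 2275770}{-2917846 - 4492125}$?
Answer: $- \frac{2076627716319}{7409971} \approx -2.8025 \cdot 10^{5}$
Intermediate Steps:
$Z = 2076629992089$ ($Z = \left(-1298013\right) \left(-1599853\right) = 2076629992089$)
$\frac{Z - 2275770}{-2917846 - 4492125} = \frac{2076629992089 - 2275770}{-2917846 - 4492125} = \frac{2076627716319}{-2917846 - 4492125} = \frac{2076627716319}{-7409971} = 2076627716319 \left(- \frac{1}{7409971}\right) = - \frac{2076627716319}{7409971}$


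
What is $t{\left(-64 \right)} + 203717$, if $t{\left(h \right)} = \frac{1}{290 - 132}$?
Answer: $\frac{32187287}{158} \approx 2.0372 \cdot 10^{5}$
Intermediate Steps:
$t{\left(h \right)} = \frac{1}{158}$
$t{\left(-64 \right)} + 203717 = \frac{1}{158} + 203717 = \frac{32187287}{158}$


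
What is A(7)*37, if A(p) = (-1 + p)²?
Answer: 1332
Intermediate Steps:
A(7)*37 = (-1 + 7)²*37 = 6²*37 = 36*37 = 1332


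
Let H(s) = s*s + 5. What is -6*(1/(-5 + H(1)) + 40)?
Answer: -246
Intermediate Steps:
H(s) = 5 + s² (H(s) = s² + 5 = 5 + s²)
-6*(1/(-5 + H(1)) + 40) = -6*(1/(-5 + (5 + 1²)) + 40) = -6*(1/(-5 + (5 + 1)) + 40) = -6*(1/(-5 + 6) + 40) = -6*(1/1 + 40) = -6*(1 + 40) = -6*41 = -246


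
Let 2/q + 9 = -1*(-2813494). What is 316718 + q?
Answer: 891081342232/2813485 ≈ 3.1672e+5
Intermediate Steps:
q = 2/2813485 (q = 2/(-9 - 1*(-2813494)) = 2/(-9 + 2813494) = 2/2813485 ≈ 7.1086e-7)
316718 + q = 316718 + 2/2813485 = 891081342232/2813485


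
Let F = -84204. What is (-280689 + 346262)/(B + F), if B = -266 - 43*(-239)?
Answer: -65573/74193 ≈ -0.88382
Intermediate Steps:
B = 10011 (B = -266 + 10277 = 10011)
(-280689 + 346262)/(B + F) = (-280689 + 346262)/(10011 - 84204) = 65573/(-74193) = 65573*(-1/74193) = -65573/74193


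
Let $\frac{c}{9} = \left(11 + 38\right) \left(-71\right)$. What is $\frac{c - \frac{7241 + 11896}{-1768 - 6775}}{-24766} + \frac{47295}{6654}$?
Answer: $\frac{1964372377509}{234637715242} \approx 8.3719$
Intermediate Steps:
$c = -31311$ ($c = 9 \left(11 + 38\right) \left(-71\right) = 9 \cdot 49 \left(-71\right) = 9 \left(-3479\right) = -31311$)
$\frac{c - \frac{7241 + 11896}{-1768 - 6775}}{-24766} + \frac{47295}{6654} = \frac{-31311 - \frac{7241 + 11896}{-1768 - 6775}}{-24766} + \frac{47295}{6654} = \left(-31311 - \frac{19137}{-8543}\right) \left(- \frac{1}{24766}\right) + 47295 \cdot \frac{1}{6654} = \left(-31311 - 19137 \left(- \frac{1}{8543}\right)\right) \left(- \frac{1}{24766}\right) + \frac{15765}{2218} = \left(-31311 - - \frac{19137}{8543}\right) \left(- \frac{1}{24766}\right) + \frac{15765}{2218} = \left(-31311 + \frac{19137}{8543}\right) \left(- \frac{1}{24766}\right) + \frac{15765}{2218} = \left(- \frac{267470736}{8543}\right) \left(- \frac{1}{24766}\right) + \frac{15765}{2218} = \frac{133735368}{105787969} + \frac{15765}{2218} = \frac{1964372377509}{234637715242}$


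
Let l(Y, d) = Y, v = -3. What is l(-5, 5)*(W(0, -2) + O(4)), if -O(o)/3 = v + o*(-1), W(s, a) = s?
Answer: -105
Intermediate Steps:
O(o) = 9 + 3*o (O(o) = -3*(-3 + o*(-1)) = -3*(-3 - o) = 9 + 3*o)
l(-5, 5)*(W(0, -2) + O(4)) = -5*(0 + (9 + 3*4)) = -5*(0 + (9 + 12)) = -5*(0 + 21) = -5*21 = -105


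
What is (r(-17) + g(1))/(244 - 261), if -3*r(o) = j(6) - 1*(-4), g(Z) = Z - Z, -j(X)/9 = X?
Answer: -50/51 ≈ -0.98039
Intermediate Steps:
j(X) = -9*X
g(Z) = 0
r(o) = 50/3 (r(o) = -(-9*6 - 1*(-4))/3 = -(-54 + 4)/3 = -1/3*(-50) = 50/3)
(r(-17) + g(1))/(244 - 261) = (50/3 + 0)/(244 - 261) = (50/3)/(-17) = (50/3)*(-1/17) = -50/51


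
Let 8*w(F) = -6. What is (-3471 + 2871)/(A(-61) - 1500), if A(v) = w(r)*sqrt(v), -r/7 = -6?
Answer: 1600000/4000061 - 800*I*sqrt(61)/4000061 ≈ 0.39999 - 0.001562*I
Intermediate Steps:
r = 42 (r = -7*(-6) = 42)
w(F) = -3/4 (w(F) = (1/8)*(-6) = -3/4)
A(v) = -3*sqrt(v)/4
(-3471 + 2871)/(A(-61) - 1500) = (-3471 + 2871)/(-3*I*sqrt(61)/4 - 1500) = -600/(-3*I*sqrt(61)/4 - 1500) = -600/(-1500 - 3*I*sqrt(61)/4)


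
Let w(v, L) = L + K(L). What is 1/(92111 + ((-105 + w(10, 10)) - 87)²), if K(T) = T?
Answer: 1/121695 ≈ 8.2173e-6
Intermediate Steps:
w(v, L) = 2*L (w(v, L) = L + L = 2*L)
1/(92111 + ((-105 + w(10, 10)) - 87)²) = 1/(92111 + ((-105 + 2*10) - 87)²) = 1/(92111 + ((-105 + 20) - 87)²) = 1/(92111 + (-85 - 87)²) = 1/(92111 + (-172)²) = 1/(92111 + 29584) = 1/121695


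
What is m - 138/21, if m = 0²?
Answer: -46/7 ≈ -6.5714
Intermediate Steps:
m = 0
m - 138/21 = 0 - 138/21 = 0 - 138*1/21 = 0 - 46/7 = -46/7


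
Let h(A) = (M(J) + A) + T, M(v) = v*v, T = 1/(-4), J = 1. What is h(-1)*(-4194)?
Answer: 2097/2 ≈ 1048.5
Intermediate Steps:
T = -1/4 ≈ -0.25000
M(v) = v**2
h(A) = 3/4 + A (h(A) = (1**2 + A) - 1/4 = (1 + A) - 1/4 = 3/4 + A)
h(-1)*(-4194) = (3/4 - 1)*(-4194) = -1/4*(-4194) = 2097/2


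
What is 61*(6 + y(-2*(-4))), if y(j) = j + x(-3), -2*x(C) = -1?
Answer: 1769/2 ≈ 884.50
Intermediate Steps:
x(C) = ½ (x(C) = -½*(-1) = ½)
y(j) = ½ + j (y(j) = j + ½ = ½ + j)
61*(6 + y(-2*(-4))) = 61*(6 + (½ - 2*(-4))) = 61*(6 + (½ + 8)) = 61*(6 + 17/2) = 61*(29/2) = 1769/2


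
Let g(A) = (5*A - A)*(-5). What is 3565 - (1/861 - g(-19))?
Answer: 3396644/861 ≈ 3945.0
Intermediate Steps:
g(A) = -20*A (g(A) = (4*A)*(-5) = -20*A)
3565 - (1/861 - g(-19)) = 3565 - (1/861 - (-20)*(-19)) = 3565 - (1/861 - 1*380) = 3565 - (1/861 - 380) = 3565 - 1*(-327179/861) = 3565 + 327179/861 = 3396644/861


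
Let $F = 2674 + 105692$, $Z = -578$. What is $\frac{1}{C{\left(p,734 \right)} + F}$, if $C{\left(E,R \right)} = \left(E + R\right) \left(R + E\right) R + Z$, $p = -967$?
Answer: $\frac{1}{39955914} \approx 2.5028 \cdot 10^{-8}$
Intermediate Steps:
$C{\left(E,R \right)} = -578 + R \left(E + R\right)^{2}$ ($C{\left(E,R \right)} = \left(E + R\right) \left(R + E\right) R - 578 = \left(E + R\right) \left(E + R\right) R - 578 = \left(E + R\right)^{2} R - 578 = R \left(E + R\right)^{2} - 578 = -578 + R \left(E + R\right)^{2}$)
$F = 108366$
$\frac{1}{C{\left(p,734 \right)} + F} = \frac{1}{\left(-578 + 734 \left(-967 + 734\right)^{2}\right) + 108366} = \frac{1}{\left(-578 + 734 \left(-233\right)^{2}\right) + 108366} = \frac{1}{\left(-578 + 734 \cdot 54289\right) + 108366} = \frac{1}{\left(-578 + 39848126\right) + 108366} = \frac{1}{39847548 + 108366} = \frac{1}{39955914}$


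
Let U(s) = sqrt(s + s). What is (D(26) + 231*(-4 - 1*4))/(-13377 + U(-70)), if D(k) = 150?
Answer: 3244878/25563467 + 3396*I*sqrt(35)/178944269 ≈ 0.12693 + 0.00011228*I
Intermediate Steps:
U(s) = sqrt(2)*sqrt(s) (U(s) = sqrt(2*s) = sqrt(2)*sqrt(s))
(D(26) + 231*(-4 - 1*4))/(-13377 + U(-70)) = (150 + 231*(-4 - 1*4))/(-13377 + sqrt(2)*sqrt(-70)) = (150 + 231*(-4 - 4))/(-13377 + sqrt(2)*(I*sqrt(70))) = (150 + 231*(-8))/(-13377 + 2*I*sqrt(35)) = (150 - 1848)/(-13377 + 2*I*sqrt(35)) = -1698/(-13377 + 2*I*sqrt(35))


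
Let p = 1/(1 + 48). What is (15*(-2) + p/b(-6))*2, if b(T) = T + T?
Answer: -17641/294 ≈ -60.003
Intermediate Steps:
b(T) = 2*T
p = 1/49 ≈ 0.020408
(15*(-2) + p/b(-6))*2 = (15*(-2) + 1/(49*((2*(-6)))))*2 = (-30 + (1/49)/(-12))*2 = (-30 + (1/49)*(-1/12))*2 = (-30 - 1/588)*2 = -17641/588*2 = -17641/294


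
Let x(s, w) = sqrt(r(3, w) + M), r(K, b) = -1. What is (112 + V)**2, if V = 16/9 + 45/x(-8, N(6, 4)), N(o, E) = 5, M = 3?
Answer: 2261177/162 + 5120*sqrt(2) ≈ 21199.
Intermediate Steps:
x(s, w) = sqrt(2) (x(s, w) = sqrt(-1 + 3) = sqrt(2))
V = 16/9 + 45*sqrt(2)/2 (V = 16/9 + 45/(sqrt(2)) = 16*(1/9) + 45*(sqrt(2)/2) = 16/9 + 45*sqrt(2)/2 ≈ 33.598)
(112 + V)**2 = (112 + (16/9 + 45*sqrt(2)/2))**2 = (1024/9 + 45*sqrt(2)/2)**2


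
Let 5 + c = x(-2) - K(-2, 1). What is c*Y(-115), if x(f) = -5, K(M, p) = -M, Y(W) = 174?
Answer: -2088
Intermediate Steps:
c = -12 (c = -5 + (-5 - (-1)*(-2)) = -5 + (-5 - 1*2) = -5 + (-5 - 2) = -5 - 7 = -12)
c*Y(-115) = -12*174 = -2088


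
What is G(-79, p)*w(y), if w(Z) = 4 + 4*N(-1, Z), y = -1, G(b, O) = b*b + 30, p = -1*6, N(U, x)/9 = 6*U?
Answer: -1329452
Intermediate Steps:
N(U, x) = 54*U (N(U, x) = 9*(6*U) = 54*U)
p = -6
G(b, O) = 30 + b² (G(b, O) = b² + 30 = 30 + b²)
w(Z) = -212 (w(Z) = 4 + 4*(54*(-1)) = 4 + 4*(-54) = 4 - 216 = -212)
G(-79, p)*w(y) = (30 + (-79)²)*(-212) = (30 + 6241)*(-212) = 6271*(-212) = -1329452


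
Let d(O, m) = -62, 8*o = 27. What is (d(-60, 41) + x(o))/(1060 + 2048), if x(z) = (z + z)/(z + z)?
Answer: -61/3108 ≈ -0.019627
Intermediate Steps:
o = 27/8 (o = (⅛)*27 = 27/8 ≈ 3.3750)
x(z) = 1 (x(z) = (2*z)/((2*z)) = (2*z)*(1/(2*z)) = 1)
(d(-60, 41) + x(o))/(1060 + 2048) = (-62 + 1)/(1060 + 2048) = -61/3108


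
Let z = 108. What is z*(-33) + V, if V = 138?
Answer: -3426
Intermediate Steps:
z*(-33) + V = 108*(-33) + 138 = -3564 + 138 = -3426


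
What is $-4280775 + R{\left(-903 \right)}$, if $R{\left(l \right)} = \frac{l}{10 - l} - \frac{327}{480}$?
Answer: $- \frac{625335855997}{146080} \approx -4.2808 \cdot 10^{6}$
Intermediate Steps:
$R{\left(l \right)} = - \frac{109}{160} + \frac{l}{10 - l}$ ($R{\left(l \right)} = \frac{l}{10 - l} - \frac{109}{160} = - \frac{109}{160} + \frac{l}{10 - l}$)
$-4280775 + R{\left(-903 \right)} = -4280775 + \frac{1090 - -242907}{160 \left(-10 - 903\right)} = -4280775 + \frac{1090 + 242907}{160 \left(-913\right)} = -4280775 + \frac{1}{160} \left(- \frac{1}{913}\right) 243997 = -4280775 - \frac{243997}{146080} = - \frac{625335855997}{146080}$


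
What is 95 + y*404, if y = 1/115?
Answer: 11329/115 ≈ 98.513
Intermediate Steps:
y = 1/115 ≈ 0.0086956
95 + y*404 = 95 + (1/115)*404 = 95 + 404/115 = 11329/115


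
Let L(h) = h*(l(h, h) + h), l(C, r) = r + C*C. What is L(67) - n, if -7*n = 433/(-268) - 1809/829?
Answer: 481709598395/1555204 ≈ 3.0974e+5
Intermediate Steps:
l(C, r) = r + C**2
L(h) = h*(h**2 + 2*h) (L(h) = h*((h + h**2) + h) = h*(h**2 + 2*h))
n = 843769/1555204 (n = -(433/(-268) - 1809/829)/7 = -(433*(-1/268) - 1809*1/829)/7 = -(-433/268 - 1809/829)/7 = -1/7*(-843769/222172) = 843769/1555204 ≈ 0.54255)
L(67) - n = 67**2*(2 + 67) - 1*843769/1555204 = 4489*69 - 843769/1555204 = 309741 - 843769/1555204 = 481709598395/1555204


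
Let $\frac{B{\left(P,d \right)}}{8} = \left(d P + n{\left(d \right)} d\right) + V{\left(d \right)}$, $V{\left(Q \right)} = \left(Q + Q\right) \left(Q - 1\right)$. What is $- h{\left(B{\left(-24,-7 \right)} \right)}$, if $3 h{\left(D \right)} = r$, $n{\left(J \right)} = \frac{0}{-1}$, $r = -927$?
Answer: $309$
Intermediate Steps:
$V{\left(Q \right)} = 2 Q \left(-1 + Q\right)$
$n{\left(J \right)} = 0$ ($n{\left(J \right)} = 0 \left(-1\right) = 0$)
$B{\left(P,d \right)} = 8 P d + 16 d \left(-1 + d\right)$ ($B{\left(P,d \right)} = 8 \left(\left(d P + 0 d\right) + 2 d \left(-1 + d\right)\right) = 8 \left(\left(P d + 0\right) + 2 d \left(-1 + d\right)\right) = 8 \left(P d + 2 d \left(-1 + d\right)\right) = 8 P d + 16 d \left(-1 + d\right)$)
$h{\left(D \right)} = -309$ ($h{\left(D \right)} = \frac{1}{3} \left(-927\right) = -309$)
$- h{\left(B{\left(-24,-7 \right)} \right)} = \left(-1\right) \left(-309\right) = 309$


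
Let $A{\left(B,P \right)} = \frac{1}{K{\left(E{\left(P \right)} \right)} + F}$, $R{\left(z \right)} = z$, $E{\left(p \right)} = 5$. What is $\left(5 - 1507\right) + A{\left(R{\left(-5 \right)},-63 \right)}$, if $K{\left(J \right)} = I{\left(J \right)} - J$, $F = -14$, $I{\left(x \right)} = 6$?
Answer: $- \frac{19527}{13} \approx -1502.1$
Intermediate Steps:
$K{\left(J \right)} = 6 - J$
$A{\left(B,P \right)} = - \frac{1}{13}$ ($A{\left(B,P \right)} = \frac{1}{\left(6 - 5\right) - 14} = \frac{1}{1 - 14} = \frac{1}{-13} = - \frac{1}{13}$)
$\left(5 - 1507\right) + A{\left(R{\left(-5 \right)},-63 \right)} = \left(5 - 1507\right) - \frac{1}{13} = -1502 - \frac{1}{13} = - \frac{19527}{13}$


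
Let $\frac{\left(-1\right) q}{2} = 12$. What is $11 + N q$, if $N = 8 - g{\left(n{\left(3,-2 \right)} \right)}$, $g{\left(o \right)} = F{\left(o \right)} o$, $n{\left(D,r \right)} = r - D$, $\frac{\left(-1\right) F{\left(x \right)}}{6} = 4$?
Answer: $2699$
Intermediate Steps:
$q = -24$ ($q = \left(-2\right) 12 = -24$)
$F{\left(x \right)} = -24$ ($F{\left(x \right)} = \left(-6\right) 4 = -24$)
$g{\left(o \right)} = - 24 o$
$N = -112$ ($N = 8 - - 24 \left(-2 - 3\right) = 8 - \left(-24\right) \left(-5\right) = 8 - 120 = -112$)
$11 + N q = 11 - -2688 = 11 + 2688 = 2699$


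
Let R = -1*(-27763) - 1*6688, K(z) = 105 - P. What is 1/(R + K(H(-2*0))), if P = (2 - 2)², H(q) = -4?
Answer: 1/21180 ≈ 4.7214e-5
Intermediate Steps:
P = 0 (P = 0² = 0)
K(z) = 105 (K(z) = 105 - 1*0 = 105 + 0 = 105)
R = 21075 (R = 27763 - 6688 = 21075)
1/(R + K(H(-2*0))) = 1/(21075 + 105) = 1/21180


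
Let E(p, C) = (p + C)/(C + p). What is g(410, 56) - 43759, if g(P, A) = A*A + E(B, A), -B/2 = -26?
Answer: -40622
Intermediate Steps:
B = 52 (B = -2*(-26) = 52)
E(p, C) = 1 (E(p, C) = (C + p)/(C + p) = 1)
g(P, A) = 1 + A² (g(P, A) = A*A + 1 = A² + 1 = 1 + A²)
g(410, 56) - 43759 = (1 + 56²) - 43759 = (1 + 3136) - 43759 = 3137 - 43759 = -40622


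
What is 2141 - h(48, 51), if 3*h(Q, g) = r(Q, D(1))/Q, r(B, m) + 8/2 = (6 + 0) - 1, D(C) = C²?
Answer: 308303/144 ≈ 2141.0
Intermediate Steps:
r(B, m) = 1 (r(B, m) = -4 + ((6 + 0) - 1) = -4 + (6 - 1) = -4 + 5 = 1)
h(Q, g) = 1/(3*Q) (h(Q, g) = (1/Q)/3 = 1/(3*Q))
2141 - h(48, 51) = 2141 - 1/(3*48) = 2141 - 1*1/144 = 2141 - 1/144 = 308303/144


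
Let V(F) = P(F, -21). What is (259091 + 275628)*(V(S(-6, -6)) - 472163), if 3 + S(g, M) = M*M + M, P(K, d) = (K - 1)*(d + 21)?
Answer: -252474527197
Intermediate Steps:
P(K, d) = (-1 + K)*(21 + d)
S(g, M) = -3 + M + M² (S(g, M) = -3 + (M*M + M) = -3 + (M² + M) = -3 + (M + M²) = -3 + M + M²)
V(F) = 0 (V(F) = -21 - 1*(-21) + 21*F + F*(-21) = -21 + 21 + 21*F - 21*F = 0)
(259091 + 275628)*(V(S(-6, -6)) - 472163) = (259091 + 275628)*(0 - 472163) = 534719*(-472163) = -252474527197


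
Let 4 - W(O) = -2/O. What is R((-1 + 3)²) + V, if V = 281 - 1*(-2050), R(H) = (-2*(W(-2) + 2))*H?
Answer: 2291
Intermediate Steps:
W(O) = 4 + 2/O (W(O) = 4 - (-2)/O = 4 + 2/O)
R(H) = -10*H (R(H) = (-2*((4 + 2/(-2)) + 2))*H = (-2*((4 + 2*(-½)) + 2))*H = (-2*((4 - 1) + 2))*H = (-2*(3 + 2))*H = (-2*5)*H = -10*H)
V = 2331 (V = 281 + 2050 = 2331)
R((-1 + 3)²) + V = -10*(-1 + 3)² + 2331 = -10*2² + 2331 = -10*4 + 2331 = -40 + 2331 = 2291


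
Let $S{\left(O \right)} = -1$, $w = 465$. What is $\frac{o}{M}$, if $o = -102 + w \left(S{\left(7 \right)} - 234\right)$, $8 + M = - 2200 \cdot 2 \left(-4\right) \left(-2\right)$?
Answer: $\frac{4051}{1304} \approx 3.1066$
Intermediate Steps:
$M = -35208$ ($M = -8 - 2200 \cdot 2 \left(-4\right) \left(-2\right) = -8 - 2200 \left(\left(-8\right) \left(-2\right)\right) = -8 - 35200 = -35208$)
$o = -109377$ ($o = -102 + 465 \left(-1 - 234\right) = -102 + 465 \left(-235\right) = -102 - 109275 = -109377$)
$\frac{o}{M} = - \frac{109377}{-35208} = \left(-109377\right) \left(- \frac{1}{35208}\right) = \frac{4051}{1304}$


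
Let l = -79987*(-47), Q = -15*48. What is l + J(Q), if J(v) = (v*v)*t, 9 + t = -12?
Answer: -7127011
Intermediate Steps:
t = -21 (t = -9 - 12 = -21)
Q = -720 (Q = -1*720 = -720)
J(v) = -21*v² (J(v) = (v*v)*(-21) = v²*(-21) = -21*v²)
l = 3759389
l + J(Q) = 3759389 - 21*(-720)² = 3759389 - 21*518400 = 3759389 - 10886400 = -7127011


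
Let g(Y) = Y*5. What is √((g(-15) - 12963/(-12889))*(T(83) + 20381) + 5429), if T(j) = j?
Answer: I*√250649650364443/12889 ≈ 1228.3*I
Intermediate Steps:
g(Y) = 5*Y
√((g(-15) - 12963/(-12889))*(T(83) + 20381) + 5429) = √((5*(-15) - 12963/(-12889))*(83 + 20381) + 5429) = √((-75 - 12963*(-1/12889))*20464 + 5429) = √((-75 + 12963/12889)*20464 + 5429) = √(-953712/12889*20464 + 5429) = √(-19516762368/12889 + 5429) = √(-19446787987/12889) = I*√250649650364443/12889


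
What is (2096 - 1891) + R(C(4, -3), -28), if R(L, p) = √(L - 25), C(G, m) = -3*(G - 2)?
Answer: 205 + I*√31 ≈ 205.0 + 5.5678*I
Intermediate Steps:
C(G, m) = 6 - 3*G (C(G, m) = -3*(-2 + G) = 6 - 3*G)
R(L, p) = √(-25 + L)
(2096 - 1891) + R(C(4, -3), -28) = (2096 - 1891) + √(-25 + (6 - 3*4)) = 205 + √(-25 + (6 - 12)) = 205 + √(-25 - 6) = 205 + √(-31) = 205 + I*√31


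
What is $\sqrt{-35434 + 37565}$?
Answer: $\sqrt{2131} \approx 46.163$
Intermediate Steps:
$\sqrt{-35434 + 37565} = \sqrt{2131}$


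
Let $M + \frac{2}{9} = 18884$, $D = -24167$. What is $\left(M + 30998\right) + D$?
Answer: $\frac{231433}{9} \approx 25715.0$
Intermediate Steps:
$M = \frac{169954}{9}$ ($M = - \frac{2}{9} + 18884 = \frac{169954}{9} \approx 18884.0$)
$\left(M + 30998\right) + D = \left(\frac{169954}{9} + 30998\right) - 24167 = \frac{448936}{9} - 24167 = \frac{231433}{9}$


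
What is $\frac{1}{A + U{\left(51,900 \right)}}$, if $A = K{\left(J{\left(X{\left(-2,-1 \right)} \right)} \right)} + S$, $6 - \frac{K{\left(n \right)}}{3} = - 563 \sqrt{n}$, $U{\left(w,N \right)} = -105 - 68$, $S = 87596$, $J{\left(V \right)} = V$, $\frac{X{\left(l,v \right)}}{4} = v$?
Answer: $\frac{29147}{2552446455} - \frac{1126 i}{2552446455} \approx 1.1419 \cdot 10^{-5} - 4.4115 \cdot 10^{-7} i$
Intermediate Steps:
$X{\left(l,v \right)} = 4 v$
$U{\left(w,N \right)} = -173$ ($U{\left(w,N \right)} = -105 - 68 = -173$)
$K{\left(n \right)} = 18 + 1689 \sqrt{n}$ ($K{\left(n \right)} = 18 - 3 \left(- 563 \sqrt{n}\right) = 18 + 1689 \sqrt{n}$)
$A = 87614 + 3378 i$ ($A = \left(18 + 1689 \sqrt{4 \left(-1\right)}\right) + 87596 = \left(18 + 1689 \sqrt{-4}\right) + 87596 = \left(18 + 1689 \cdot 2 i\right) + 87596 = \left(18 + 3378 i\right) + 87596 = 87614 + 3378 i \approx 87614.0 + 3378.0 i$)
$\frac{1}{A + U{\left(51,900 \right)}} = \frac{1}{\left(87614 + 3378 i\right) - 173} = \frac{1}{87441 + 3378 i} = \frac{87441 - 3378 i}{7657339365}$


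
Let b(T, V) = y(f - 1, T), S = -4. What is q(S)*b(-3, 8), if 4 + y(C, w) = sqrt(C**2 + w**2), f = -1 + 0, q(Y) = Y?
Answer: 16 - 4*sqrt(13) ≈ 1.5778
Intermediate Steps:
f = -1
y(C, w) = -4 + sqrt(C**2 + w**2)
b(T, V) = -4 + sqrt(4 + T**2) (b(T, V) = -4 + sqrt((-1 - 1)**2 + T**2) = -4 + sqrt((-2)**2 + T**2) = -4 + sqrt(4 + T**2))
q(S)*b(-3, 8) = -4*(-4 + sqrt(4 + (-3)**2)) = -4*(-4 + sqrt(4 + 9)) = -4*(-4 + sqrt(13)) = 16 - 4*sqrt(13)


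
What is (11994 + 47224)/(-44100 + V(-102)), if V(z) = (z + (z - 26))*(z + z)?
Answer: 29609/1410 ≈ 20.999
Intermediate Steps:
V(z) = 2*z*(-26 + 2*z) (V(z) = (z + (-26 + z))*(2*z) = (-26 + 2*z)*(2*z) = 2*z*(-26 + 2*z))
(11994 + 47224)/(-44100 + V(-102)) = (11994 + 47224)/(-44100 + 4*(-102)*(-13 - 102)) = 59218/(-44100 + 4*(-102)*(-115)) = 59218/(-44100 + 46920) = 59218/2820 = 59218*(1/2820) = 29609/1410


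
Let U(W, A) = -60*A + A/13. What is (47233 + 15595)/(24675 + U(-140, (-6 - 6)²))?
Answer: 816764/208599 ≈ 3.9155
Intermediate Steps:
U(W, A) = -779*A/13 (U(W, A) = -60*A + A*(1/13) = -60*A + A/13 = -779*A/13)
(47233 + 15595)/(24675 + U(-140, (-6 - 6)²)) = (47233 + 15595)/(24675 - 779*(-6 - 6)²/13) = 62828/(24675 - 779/13*(-12)²) = 62828/(24675 - 779/13*144) = 62828/(24675 - 112176/13) = 62828/(208599/13) = 62828*(13/208599) = 816764/208599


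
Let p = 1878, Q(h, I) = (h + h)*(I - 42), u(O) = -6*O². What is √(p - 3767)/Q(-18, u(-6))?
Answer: I*√1889/9288 ≈ 0.0046794*I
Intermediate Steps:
Q(h, I) = 2*h*(-42 + I) (Q(h, I) = (2*h)*(-42 + I) = 2*h*(-42 + I))
√(p - 3767)/Q(-18, u(-6)) = √(1878 - 3767)/((2*(-18)*(-42 - 6*(-6)²))) = √(-1889)/((2*(-18)*(-42 - 6*36))) = (I*√1889)/((2*(-18)*(-42 - 216))) = (I*√1889)/((2*(-18)*(-258))) = (I*√1889)/9288 = (I*√1889)*(1/9288) = I*√1889/9288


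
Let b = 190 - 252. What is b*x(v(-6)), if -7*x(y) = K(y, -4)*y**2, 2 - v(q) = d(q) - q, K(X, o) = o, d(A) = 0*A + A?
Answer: -992/7 ≈ -141.71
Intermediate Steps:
b = -62
d(A) = A (d(A) = 0 + A = A)
v(q) = 2 (v(q) = 2 - (q - q) = 2 - 1*0 = 2 + 0 = 2)
x(y) = 4*y**2/7 (x(y) = -(-4)*y**2/7 = 4*y**2/7)
b*x(v(-6)) = -248*2**2/7 = -248*4/7 = -62*16/7 = -992/7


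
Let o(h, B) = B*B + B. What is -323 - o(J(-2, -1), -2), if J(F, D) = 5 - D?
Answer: -325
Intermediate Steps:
o(h, B) = B + B² (o(h, B) = B² + B = B + B²)
-323 - o(J(-2, -1), -2) = -323 - (-2)*(1 - 2) = -323 - (-2)*(-1) = -323 - 1*2 = -323 - 2 = -325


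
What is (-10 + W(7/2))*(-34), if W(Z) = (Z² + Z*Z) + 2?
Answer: -561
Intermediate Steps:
W(Z) = 2 + 2*Z² (W(Z) = (Z² + Z²) + 2 = 2*Z² + 2 = 2 + 2*Z²)
(-10 + W(7/2))*(-34) = (-10 + (2 + 2*(7/2)²))*(-34) = (-10 + (2 + 2*(49/4)))*(-34) = (-10 + (2 + 49/2))*(-34) = (-10 + 53/2)*(-34) = (33/2)*(-34) = -561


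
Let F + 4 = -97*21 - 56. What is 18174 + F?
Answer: 16077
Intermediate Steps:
F = -2097 (F = -4 + (-97*21 - 56) = -4 + (-2037 - 56) = -4 - 2093 = -2097)
18174 + F = 18174 - 2097 = 16077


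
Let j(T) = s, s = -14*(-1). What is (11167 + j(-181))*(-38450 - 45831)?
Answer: -942345861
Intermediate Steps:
s = 14
j(T) = 14
(11167 + j(-181))*(-38450 - 45831) = (11167 + 14)*(-38450 - 45831) = 11181*(-84281) = -942345861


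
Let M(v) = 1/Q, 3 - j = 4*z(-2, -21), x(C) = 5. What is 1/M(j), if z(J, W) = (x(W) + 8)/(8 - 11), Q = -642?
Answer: -642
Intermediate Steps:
z(J, W) = -13/3 (z(J, W) = (5 + 8)/(8 - 11) = 13/(-3) = 13*(-1/3) = -13/3)
j = 61/3 (j = 3 - 4*(-13)/3 = 3 - 1*(-52/3) = 3 + 52/3 = 61/3 ≈ 20.333)
M(v) = -1/642 (M(v) = 1/(-642) = -1/642)
1/M(j) = 1/(-1/642) = -642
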